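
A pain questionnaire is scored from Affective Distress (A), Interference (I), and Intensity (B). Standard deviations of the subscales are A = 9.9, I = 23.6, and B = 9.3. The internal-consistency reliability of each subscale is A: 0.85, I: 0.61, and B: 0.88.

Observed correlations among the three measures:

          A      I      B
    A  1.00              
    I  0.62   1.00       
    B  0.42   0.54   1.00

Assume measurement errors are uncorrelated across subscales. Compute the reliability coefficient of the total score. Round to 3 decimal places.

0.820

Var(A+I+B) = 9.9² + 23.6² + 9.3² + 2·[9.9·23.6·0.62 + 9.9·9.3·0.42 + 23.6·9.3·0.54] = 741.46 + 604.091 = 1345.55.
Under uncorrelated errors the observed covariances equal the true-score covariances, so only the own-variance terms attenuate.
True-score variance = [9.9²·0.85 + 23.6²·0.61 + 9.3²·0.88] + 604.091 = 499.165 + 604.091 = 1103.26.
Reliability = 1103.26 / 1345.55 = 0.820.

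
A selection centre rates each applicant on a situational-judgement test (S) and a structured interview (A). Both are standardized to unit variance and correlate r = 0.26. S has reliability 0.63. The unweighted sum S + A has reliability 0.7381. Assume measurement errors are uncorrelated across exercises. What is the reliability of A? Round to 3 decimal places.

0.710

Var(S+A) = 2 + 2·0.26 = 2.520.
True-score variance = ρ_S + ρ_A + 2·0.26, so 0.7381 = (0.63 + ρ_A + 0.52) / 2.520.
ρ_A = 0.7381·2.520 − 0.63 − 0.52 = 0.710.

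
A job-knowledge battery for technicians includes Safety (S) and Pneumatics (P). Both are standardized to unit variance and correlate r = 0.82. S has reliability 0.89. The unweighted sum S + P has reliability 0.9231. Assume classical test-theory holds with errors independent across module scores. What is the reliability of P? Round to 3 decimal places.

Var(S+P) = 2 + 2·0.82 = 3.640.
True-score variance = ρ_S + ρ_P + 2·0.82, so 0.9231 = (0.89 + ρ_P + 1.64) / 3.640.
ρ_P = 0.9231·3.640 − 0.89 − 1.64 = 0.830.

0.830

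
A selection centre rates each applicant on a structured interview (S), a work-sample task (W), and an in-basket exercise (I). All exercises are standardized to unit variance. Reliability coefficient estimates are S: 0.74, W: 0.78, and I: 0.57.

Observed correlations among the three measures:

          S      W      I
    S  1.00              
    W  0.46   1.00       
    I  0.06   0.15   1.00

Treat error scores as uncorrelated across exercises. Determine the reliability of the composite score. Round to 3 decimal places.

0.790

Var(S+W+I) = 3 + 2·[0.46 + 0.06 + 0.15] = 3 + 1.34 = 4.34.
Because errors are independent across components, Cov(Tᵢ,Tⱼ) = Cov(Xᵢ,Xⱼ); the off-diagonal part of the true-score variance is the same as above.
True-score variance = [0.74 + 0.78 + 0.57] + 1.34 = 2.09 + 1.34 = 3.43.
Reliability = 3.43 / 4.34 = 0.790.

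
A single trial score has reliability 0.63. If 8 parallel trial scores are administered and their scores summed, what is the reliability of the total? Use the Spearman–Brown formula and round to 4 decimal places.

0.9316

ρ_k = kρ / (1 + (k−1)ρ) = 8·0.63 / (1 + 7·0.63) = 5.040 / 5.410 = 0.9316.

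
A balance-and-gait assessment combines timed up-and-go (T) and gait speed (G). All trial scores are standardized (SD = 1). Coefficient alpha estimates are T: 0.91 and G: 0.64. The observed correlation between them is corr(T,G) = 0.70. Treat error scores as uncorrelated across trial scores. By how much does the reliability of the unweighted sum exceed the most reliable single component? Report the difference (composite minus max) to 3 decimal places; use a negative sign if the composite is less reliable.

-0.042

Var(sum) = 2 + 1.4 = 3.4; true-score variance = 1.55 + 1.4 = 2.95; composite reliability = 0.8676.
Max component reliability = 0.9100.
Difference = 0.8676 − 0.9100 = -0.042.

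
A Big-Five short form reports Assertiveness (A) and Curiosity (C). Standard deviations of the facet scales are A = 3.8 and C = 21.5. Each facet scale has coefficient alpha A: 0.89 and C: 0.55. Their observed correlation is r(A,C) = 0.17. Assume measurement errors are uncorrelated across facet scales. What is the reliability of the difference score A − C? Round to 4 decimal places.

0.5331

Var(A−C) = 3.8² + 21.5² − 2·3.8·21.5·0.17 = 476.69 − 27.778 = 448.912.
With uncorrelated errors the cross-covariances are all true-score covariance, so they carry over unchanged; only the diagonal terms shrink to ρᵢσᵢ².
True-score variance = [3.8²·0.89 + 21.5²·0.55] − 27.778 = 267.089 − 27.778 = 239.311.
Reliability = 239.311 / 448.912 = 0.5331.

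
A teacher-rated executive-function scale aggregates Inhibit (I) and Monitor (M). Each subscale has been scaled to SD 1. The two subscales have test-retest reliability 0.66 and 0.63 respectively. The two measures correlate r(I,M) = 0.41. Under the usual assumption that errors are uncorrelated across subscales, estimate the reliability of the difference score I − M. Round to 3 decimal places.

Var(I−M) = 1 + 1 − 2·0.41 = 2 − 0.82 = 1.18.
Under uncorrelated errors the observed covariances equal the true-score covariances, so only the own-variance terms attenuate.
True-score variance = [0.66 + 0.63] − 0.82 = 1.29 − 0.82 = 0.47.
Reliability = 0.47 / 1.18 = 0.398.

0.398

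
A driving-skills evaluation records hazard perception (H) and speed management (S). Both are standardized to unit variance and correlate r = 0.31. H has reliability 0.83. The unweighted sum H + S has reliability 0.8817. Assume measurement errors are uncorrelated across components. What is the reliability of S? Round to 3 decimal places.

0.860

Var(H+S) = 2 + 2·0.31 = 2.620.
True-score variance = ρ_H + ρ_S + 2·0.31, so 0.8817 = (0.83 + ρ_S + 0.62) / 2.620.
ρ_S = 0.8817·2.620 − 0.83 − 0.62 = 0.860.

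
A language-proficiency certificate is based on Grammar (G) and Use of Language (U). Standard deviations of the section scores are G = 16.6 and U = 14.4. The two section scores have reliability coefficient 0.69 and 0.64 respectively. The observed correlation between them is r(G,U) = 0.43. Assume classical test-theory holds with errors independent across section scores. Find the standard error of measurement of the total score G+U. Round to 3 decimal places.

Var(total) = 482.92 + 205.574 = 688.494.
True-score variance = 322.847 + 205.574 = 528.421, so reliability = 0.7675.
Error variance = 688.494 − 528.421 = 160.073; SEM = √160.073 = 12.652.

12.652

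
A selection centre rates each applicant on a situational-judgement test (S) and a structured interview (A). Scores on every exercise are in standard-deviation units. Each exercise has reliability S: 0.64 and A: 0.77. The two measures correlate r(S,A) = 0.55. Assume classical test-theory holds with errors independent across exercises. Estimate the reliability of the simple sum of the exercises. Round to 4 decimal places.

Var(S+A) = 2 + 2·[0.55] = 2 + 1.1 = 3.1.
Because errors are independent across components, Cov(Tᵢ,Tⱼ) = Cov(Xᵢ,Xⱼ); the off-diagonal part of the true-score variance is the same as above.
True-score variance = [0.64 + 0.77] + 1.1 = 1.41 + 1.1 = 2.51.
Reliability = 2.51 / 3.1 = 0.8097.

0.8097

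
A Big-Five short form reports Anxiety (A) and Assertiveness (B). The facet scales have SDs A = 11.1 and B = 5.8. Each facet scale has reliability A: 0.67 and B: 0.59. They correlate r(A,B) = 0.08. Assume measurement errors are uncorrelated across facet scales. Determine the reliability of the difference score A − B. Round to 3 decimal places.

0.628

Var(A−B) = 11.1² + 5.8² − 2·11.1·5.8·0.08 = 156.85 − 10.3008 = 146.549.
Because errors are independent across components, Cov(Tᵢ,Tⱼ) = Cov(Xᵢ,Xⱼ); the off-diagonal part of the true-score variance is the same as above.
True-score variance = [11.1²·0.67 + 5.8²·0.59] − 10.3008 = 102.398 − 10.3008 = 92.0975.
Reliability = 92.0975 / 146.549 = 0.628.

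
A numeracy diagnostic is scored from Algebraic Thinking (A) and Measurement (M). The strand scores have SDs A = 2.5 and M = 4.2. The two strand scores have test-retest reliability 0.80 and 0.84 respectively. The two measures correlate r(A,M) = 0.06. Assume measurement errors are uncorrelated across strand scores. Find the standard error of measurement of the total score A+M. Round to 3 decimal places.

Var(total) = 23.89 + 1.26 = 25.15.
True-score variance = 19.8176 + 1.26 = 21.0776, so reliability = 0.8381.
Error variance = 25.15 − 21.0776 = 4.0724; SEM = √4.0724 = 2.018.

2.018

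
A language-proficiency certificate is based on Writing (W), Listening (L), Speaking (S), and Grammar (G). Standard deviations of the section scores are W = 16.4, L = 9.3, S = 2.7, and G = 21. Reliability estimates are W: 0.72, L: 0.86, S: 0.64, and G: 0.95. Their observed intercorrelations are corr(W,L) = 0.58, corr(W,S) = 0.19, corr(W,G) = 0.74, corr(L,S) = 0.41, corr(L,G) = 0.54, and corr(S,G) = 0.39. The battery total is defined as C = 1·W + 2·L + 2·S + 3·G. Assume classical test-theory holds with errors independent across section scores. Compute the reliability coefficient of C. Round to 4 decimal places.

0.9591

Var(C) = 16.4² + 2²·9.3² + 2²·2.7² + 3²·21² + 2·[2·16.4·9.3·0.58 + 2·16.4·2.7·0.19 + 3·16.4·21·0.74 + 4·9.3·2.7·0.41 + 6·9.3·21·0.54 + 6·2.7·21·0.39] = 4613.08 + 3529.9 = 8142.98.
Under uncorrelated errors the observed covariances equal the true-score covariances, so only the own-variance terms attenuate.
True-score variance = [16.4²·0.72 + 2²·9.3²·0.86 + 2²·2.7²·0.64 + 3²·21²·0.95] + 3529.9 = 4280.39 + 3529.9 = 7810.29.
Reliability = 7810.29 / 8142.98 = 0.9591.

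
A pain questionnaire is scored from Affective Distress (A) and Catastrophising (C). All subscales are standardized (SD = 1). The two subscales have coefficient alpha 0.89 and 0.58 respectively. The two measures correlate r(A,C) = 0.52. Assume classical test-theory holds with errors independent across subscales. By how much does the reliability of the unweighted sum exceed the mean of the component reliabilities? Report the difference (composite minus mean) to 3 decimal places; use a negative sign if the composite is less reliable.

Var(sum) = 2 + 1.04 = 3.04; true-score variance = 1.47 + 1.04 = 2.51; composite reliability = 0.8257.
Mean component reliability = 0.7350.
Difference = 0.8257 − 0.7350 = 0.091.

0.091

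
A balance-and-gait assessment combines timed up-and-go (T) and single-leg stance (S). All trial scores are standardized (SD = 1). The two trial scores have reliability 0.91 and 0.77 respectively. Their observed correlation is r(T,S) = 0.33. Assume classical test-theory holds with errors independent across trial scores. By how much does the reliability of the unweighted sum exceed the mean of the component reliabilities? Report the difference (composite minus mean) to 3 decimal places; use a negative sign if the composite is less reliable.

0.040

Var(sum) = 2 + 0.66 = 2.66; true-score variance = 1.68 + 0.66 = 2.34; composite reliability = 0.8797.
Mean component reliability = 0.8400.
Difference = 0.8797 − 0.8400 = 0.040.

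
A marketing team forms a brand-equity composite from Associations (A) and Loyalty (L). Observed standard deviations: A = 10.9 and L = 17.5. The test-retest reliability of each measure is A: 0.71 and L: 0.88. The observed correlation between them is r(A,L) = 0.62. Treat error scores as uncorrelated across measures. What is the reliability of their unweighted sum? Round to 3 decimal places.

0.892

Var(A+L) = 10.9² + 17.5² + 2·[10.9·17.5·0.62] = 425.06 + 236.53 = 661.59.
Under uncorrelated errors the observed covariances equal the true-score covariances, so only the own-variance terms attenuate.
True-score variance = [10.9²·0.71 + 17.5²·0.88] + 236.53 = 353.855 + 236.53 = 590.385.
Reliability = 590.385 / 661.59 = 0.892.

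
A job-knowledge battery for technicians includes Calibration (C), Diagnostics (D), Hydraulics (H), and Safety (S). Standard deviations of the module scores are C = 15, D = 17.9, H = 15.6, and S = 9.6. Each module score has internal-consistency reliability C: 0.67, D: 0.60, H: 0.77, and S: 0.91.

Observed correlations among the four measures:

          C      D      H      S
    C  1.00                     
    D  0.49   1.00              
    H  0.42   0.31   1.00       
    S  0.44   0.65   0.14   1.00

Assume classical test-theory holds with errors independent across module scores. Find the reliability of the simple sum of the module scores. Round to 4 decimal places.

0.8601

Var(C+D+H+S) = 15² + 17.9² + 15.6² + 9.6² + 2·[15·17.9·0.49 + 15·15.6·0.42 + 15·9.6·0.44 + 17.9·15.6·0.31 + 17.9·9.6·0.65 + 15.6·9.6·0.14] = 880.93 + 1024.86 = 1905.79.
Because errors are independent across components, Cov(Tᵢ,Tⱼ) = Cov(Xᵢ,Xⱼ); the off-diagonal part of the true-score variance is the same as above.
True-score variance = [15²·0.67 + 17.9²·0.60 + 15.6²·0.77 + 9.6²·0.91] + 1024.86 = 614.249 + 1024.86 = 1639.11.
Reliability = 1639.11 / 1905.79 = 0.8601.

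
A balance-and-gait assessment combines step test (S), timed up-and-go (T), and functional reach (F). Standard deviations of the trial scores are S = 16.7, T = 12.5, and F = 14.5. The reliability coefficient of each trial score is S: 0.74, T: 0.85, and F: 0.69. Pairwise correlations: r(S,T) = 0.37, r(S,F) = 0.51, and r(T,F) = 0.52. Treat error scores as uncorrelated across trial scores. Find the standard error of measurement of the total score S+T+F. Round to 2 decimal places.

12.69

Var(total) = 645.39 + 589.968 = 1235.36.
True-score variance = 484.264 + 589.968 = 1074.23, so reliability = 0.8696.
Error variance = 1235.36 − 1074.23 = 161.126; SEM = √161.126 = 12.69.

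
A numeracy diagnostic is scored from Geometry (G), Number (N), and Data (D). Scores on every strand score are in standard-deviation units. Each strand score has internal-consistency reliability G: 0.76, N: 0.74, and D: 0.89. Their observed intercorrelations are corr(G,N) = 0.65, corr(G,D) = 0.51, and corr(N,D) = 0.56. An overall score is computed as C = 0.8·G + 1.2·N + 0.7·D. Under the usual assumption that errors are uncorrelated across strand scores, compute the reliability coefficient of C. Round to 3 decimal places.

0.891

Var(C) = 0.8² + 1.2² + 0.7² + 2·[0.96·0.65 + 0.56·0.51 + 0.84·0.56] = 2.57 + 2.76 = 5.33.
Because errors are independent across components, Cov(Tᵢ,Tⱼ) = Cov(Xᵢ,Xⱼ); the off-diagonal part of the true-score variance is the same as above.
True-score variance = [0.8²·0.76 + 1.2²·0.74 + 0.7²·0.89] + 2.76 = 1.9881 + 2.76 = 4.7481.
Reliability = 4.7481 / 5.33 = 0.891.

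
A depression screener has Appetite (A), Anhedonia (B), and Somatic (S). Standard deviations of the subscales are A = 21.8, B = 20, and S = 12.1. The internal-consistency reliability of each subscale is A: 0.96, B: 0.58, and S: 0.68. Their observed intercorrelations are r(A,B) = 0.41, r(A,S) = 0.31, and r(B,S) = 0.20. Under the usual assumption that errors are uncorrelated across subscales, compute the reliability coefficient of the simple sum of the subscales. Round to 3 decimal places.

0.857

Var(A+B+S) = 21.8² + 20² + 12.1² + 2·[21.8·20·0.41 + 21.8·12.1·0.31 + 20·12.1·0.20] = 1021.65 + 617.864 = 1639.51.
With uncorrelated errors the cross-covariances are all true-score covariance, so they carry over unchanged; only the diagonal terms shrink to ρᵢσᵢ².
True-score variance = [21.8²·0.96 + 20²·0.58 + 12.1²·0.68] + 617.864 = 787.789 + 617.864 = 1405.65.
Reliability = 1405.65 / 1639.51 = 0.857.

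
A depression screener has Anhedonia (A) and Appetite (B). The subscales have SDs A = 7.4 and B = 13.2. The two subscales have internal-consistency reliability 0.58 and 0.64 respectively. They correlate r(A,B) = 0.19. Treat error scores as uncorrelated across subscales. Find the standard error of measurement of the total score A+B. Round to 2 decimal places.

9.26

Var(total) = 229 + 37.1184 = 266.118.
True-score variance = 143.274 + 37.1184 = 180.393, so reliability = 0.6779.
Error variance = 266.118 − 180.393 = 85.7256; SEM = √85.7256 = 9.26.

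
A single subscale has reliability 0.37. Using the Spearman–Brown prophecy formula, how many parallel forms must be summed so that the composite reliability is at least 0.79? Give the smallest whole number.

7

k ≥ ρ*(1−ρ₁)/(ρ₁(1−ρ*)) = 0.79·0.63 / (0.37·0.21) = 6.405.
Smallest integer k = 7.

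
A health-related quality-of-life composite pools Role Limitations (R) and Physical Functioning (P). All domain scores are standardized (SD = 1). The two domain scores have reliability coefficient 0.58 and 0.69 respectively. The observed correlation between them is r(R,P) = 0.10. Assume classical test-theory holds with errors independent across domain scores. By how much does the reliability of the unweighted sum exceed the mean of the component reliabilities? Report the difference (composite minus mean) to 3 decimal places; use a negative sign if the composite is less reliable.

0.033

Var(sum) = 2 + 0.2 = 2.2; true-score variance = 1.27 + 0.2 = 1.47; composite reliability = 0.6682.
Mean component reliability = 0.6350.
Difference = 0.6682 − 0.6350 = 0.033.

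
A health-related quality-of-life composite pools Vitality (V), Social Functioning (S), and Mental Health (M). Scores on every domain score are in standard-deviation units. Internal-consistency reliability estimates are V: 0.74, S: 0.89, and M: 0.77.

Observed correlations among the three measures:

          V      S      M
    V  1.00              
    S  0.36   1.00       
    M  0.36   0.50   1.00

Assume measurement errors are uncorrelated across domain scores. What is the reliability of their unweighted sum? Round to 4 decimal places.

0.8897

Var(V+S+M) = 3 + 2·[0.36 + 0.36 + 0.50] = 3 + 2.44 = 5.44.
Because errors are independent across components, Cov(Tᵢ,Tⱼ) = Cov(Xᵢ,Xⱼ); the off-diagonal part of the true-score variance is the same as above.
True-score variance = [0.74 + 0.89 + 0.77] + 2.44 = 2.4 + 2.44 = 4.84.
Reliability = 4.84 / 5.44 = 0.8897.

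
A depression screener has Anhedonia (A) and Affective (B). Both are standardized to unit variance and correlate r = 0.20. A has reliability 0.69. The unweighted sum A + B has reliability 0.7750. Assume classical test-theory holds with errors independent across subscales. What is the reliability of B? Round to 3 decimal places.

0.770

Var(A+B) = 2 + 2·0.20 = 2.400.
True-score variance = ρ_A + ρ_B + 2·0.20, so 0.7750 = (0.69 + ρ_B + 0.40) / 2.400.
ρ_B = 0.7750·2.400 − 0.69 − 0.40 = 0.770.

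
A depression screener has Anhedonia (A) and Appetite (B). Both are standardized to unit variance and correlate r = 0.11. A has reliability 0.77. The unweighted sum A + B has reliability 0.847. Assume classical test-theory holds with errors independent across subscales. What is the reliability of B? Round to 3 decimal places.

Var(A+B) = 2 + 2·0.11 = 2.220.
True-score variance = ρ_A + ρ_B + 2·0.11, so 0.847 = (0.77 + ρ_B + 0.22) / 2.220.
ρ_B = 0.847·2.220 − 0.77 − 0.22 = 0.890.

0.890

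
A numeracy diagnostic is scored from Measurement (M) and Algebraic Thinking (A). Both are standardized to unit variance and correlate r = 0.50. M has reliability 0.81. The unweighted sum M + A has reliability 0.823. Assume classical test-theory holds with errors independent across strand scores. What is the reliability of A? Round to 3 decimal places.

Var(M+A) = 2 + 2·0.50 = 3.000.
True-score variance = ρ_M + ρ_A + 2·0.50, so 0.823 = (0.81 + ρ_A + 1.00) / 3.000.
ρ_A = 0.823·3.000 − 0.81 − 1.00 = 0.659.

0.659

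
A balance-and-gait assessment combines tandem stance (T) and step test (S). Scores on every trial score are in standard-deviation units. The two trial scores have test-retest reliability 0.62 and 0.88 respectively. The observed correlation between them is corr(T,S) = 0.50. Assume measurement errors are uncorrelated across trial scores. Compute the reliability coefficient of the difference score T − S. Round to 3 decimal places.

0.500

Var(T−S) = 1 + 1 − 2·0.50 = 2 − 1 = 1.
Because errors are independent across components, Cov(Tᵢ,Tⱼ) = Cov(Xᵢ,Xⱼ); the off-diagonal part of the true-score variance is the same as above.
True-score variance = [0.62 + 0.88] − 1 = 1.5 − 1 = 0.5.
Reliability = 0.5 / 1 = 0.500.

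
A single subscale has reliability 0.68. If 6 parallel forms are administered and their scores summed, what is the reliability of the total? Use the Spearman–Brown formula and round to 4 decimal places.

0.9273

ρ_k = kρ / (1 + (k−1)ρ) = 6·0.68 / (1 + 5·0.68) = 4.080 / 4.400 = 0.9273.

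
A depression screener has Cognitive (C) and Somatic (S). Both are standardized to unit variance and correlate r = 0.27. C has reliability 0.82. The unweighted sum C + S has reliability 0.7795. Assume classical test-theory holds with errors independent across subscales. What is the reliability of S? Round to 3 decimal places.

0.620

Var(C+S) = 2 + 2·0.27 = 2.540.
True-score variance = ρ_C + ρ_S + 2·0.27, so 0.7795 = (0.82 + ρ_S + 0.54) / 2.540.
ρ_S = 0.7795·2.540 − 0.82 − 0.54 = 0.620.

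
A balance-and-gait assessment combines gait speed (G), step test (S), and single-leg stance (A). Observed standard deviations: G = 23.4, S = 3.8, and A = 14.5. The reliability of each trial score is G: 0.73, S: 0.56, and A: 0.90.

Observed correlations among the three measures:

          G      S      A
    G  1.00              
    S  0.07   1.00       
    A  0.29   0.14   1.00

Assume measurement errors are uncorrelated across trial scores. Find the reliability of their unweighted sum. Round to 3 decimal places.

0.824

Var(G+S+A) = 23.4² + 3.8² + 14.5² + 2·[23.4·3.8·0.07 + 23.4·14.5·0.29 + 3.8·14.5·0.14] = 772.25 + 224.671 = 996.921.
Under uncorrelated errors the observed covariances equal the true-score covariances, so only the own-variance terms attenuate.
True-score variance = [23.4²·0.73 + 3.8²·0.56 + 14.5²·0.90] + 224.671 = 597.03 + 224.671 = 821.701.
Reliability = 821.701 / 996.921 = 0.824.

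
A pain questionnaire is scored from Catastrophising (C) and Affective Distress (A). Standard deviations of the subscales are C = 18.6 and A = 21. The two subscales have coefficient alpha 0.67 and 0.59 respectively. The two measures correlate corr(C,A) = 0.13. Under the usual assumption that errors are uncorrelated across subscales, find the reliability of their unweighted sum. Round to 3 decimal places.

0.668

Var(C+A) = 18.6² + 21² + 2·[18.6·21·0.13] = 786.96 + 101.556 = 888.516.
Under uncorrelated errors the observed covariances equal the true-score covariances, so only the own-variance terms attenuate.
True-score variance = [18.6²·0.67 + 21²·0.59] + 101.556 = 491.983 + 101.556 = 593.539.
Reliability = 593.539 / 888.516 = 0.668.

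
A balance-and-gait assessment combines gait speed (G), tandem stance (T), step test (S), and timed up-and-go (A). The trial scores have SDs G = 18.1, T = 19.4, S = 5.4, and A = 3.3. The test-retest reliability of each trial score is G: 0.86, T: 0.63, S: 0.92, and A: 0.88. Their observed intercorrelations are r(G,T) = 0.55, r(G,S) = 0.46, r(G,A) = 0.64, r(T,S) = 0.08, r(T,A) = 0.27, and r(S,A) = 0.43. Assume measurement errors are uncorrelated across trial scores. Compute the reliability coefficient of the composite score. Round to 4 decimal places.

Var(G+T+S+A) = 18.1² + 19.4² + 5.4² + 3.3² + 2·[18.1·19.4·0.55 + 18.1·5.4·0.46 + 18.1·3.3·0.64 + 19.4·5.4·0.08 + 19.4·3.3·0.27 + 5.4·3.3·0.43] = 744.02 + 619.287 = 1363.31.
With uncorrelated errors the cross-covariances are all true-score covariance, so they carry over unchanged; only the diagonal terms shrink to ρᵢσᵢ².
True-score variance = [18.1²·0.86 + 19.4²·0.63 + 5.4²·0.92 + 3.3²·0.88] + 619.287 = 555.262 + 619.287 = 1174.55.
Reliability = 1174.55 / 1363.31 = 0.8615.

0.8615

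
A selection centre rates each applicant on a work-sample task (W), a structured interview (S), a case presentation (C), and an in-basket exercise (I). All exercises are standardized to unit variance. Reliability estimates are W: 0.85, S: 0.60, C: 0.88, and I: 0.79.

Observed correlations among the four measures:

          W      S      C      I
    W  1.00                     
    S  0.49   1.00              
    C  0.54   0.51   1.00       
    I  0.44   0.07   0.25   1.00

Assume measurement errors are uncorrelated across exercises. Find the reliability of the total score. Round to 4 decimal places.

Var(W+S+C+I) = 4 + 2·[0.49 + 0.54 + 0.44 + 0.51 + 0.07 + 0.25] = 4 + 4.6 = 8.6.
With uncorrelated errors the cross-covariances are all true-score covariance, so they carry over unchanged; only the diagonal terms shrink to ρᵢσᵢ².
True-score variance = [0.85 + 0.60 + 0.88 + 0.79] + 4.6 = 3.12 + 4.6 = 7.72.
Reliability = 7.72 / 8.6 = 0.8977.

0.8977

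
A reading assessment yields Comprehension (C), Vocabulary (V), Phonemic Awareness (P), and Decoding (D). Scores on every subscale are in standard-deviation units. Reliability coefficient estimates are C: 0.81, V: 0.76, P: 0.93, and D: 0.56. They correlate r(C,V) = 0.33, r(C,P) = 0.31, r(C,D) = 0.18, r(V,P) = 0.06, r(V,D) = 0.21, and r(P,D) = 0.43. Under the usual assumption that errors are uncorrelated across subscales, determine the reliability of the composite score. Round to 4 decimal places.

0.8665

Var(C+V+P+D) = 4 + 2·[0.33 + 0.31 + 0.18 + 0.06 + 0.21 + 0.43] = 4 + 3.04 = 7.04.
Because errors are independent across components, Cov(Tᵢ,Tⱼ) = Cov(Xᵢ,Xⱼ); the off-diagonal part of the true-score variance is the same as above.
True-score variance = [0.81 + 0.76 + 0.93 + 0.56] + 3.04 = 3.06 + 3.04 = 6.1.
Reliability = 6.1 / 7.04 = 0.8665.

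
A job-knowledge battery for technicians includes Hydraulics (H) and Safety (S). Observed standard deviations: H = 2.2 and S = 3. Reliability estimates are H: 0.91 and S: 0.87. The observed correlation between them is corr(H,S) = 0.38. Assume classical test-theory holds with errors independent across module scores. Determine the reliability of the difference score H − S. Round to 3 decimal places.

Var(H−S) = 2.2² + 3² − 2·2.2·3·0.38 = 13.84 − 5.016 = 8.824.
With uncorrelated errors the cross-covariances are all true-score covariance, so they carry over unchanged; only the diagonal terms shrink to ρᵢσᵢ².
True-score variance = [2.2²·0.91 + 3²·0.87] − 5.016 = 12.2344 − 5.016 = 7.2184.
Reliability = 7.2184 / 8.824 = 0.818.

0.818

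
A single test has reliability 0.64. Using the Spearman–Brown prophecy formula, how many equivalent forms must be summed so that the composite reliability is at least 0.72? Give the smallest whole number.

k ≥ ρ*(1−ρ₁)/(ρ₁(1−ρ*)) = 0.72·0.36 / (0.64·0.28) = 1.446.
Smallest integer k = 2.

2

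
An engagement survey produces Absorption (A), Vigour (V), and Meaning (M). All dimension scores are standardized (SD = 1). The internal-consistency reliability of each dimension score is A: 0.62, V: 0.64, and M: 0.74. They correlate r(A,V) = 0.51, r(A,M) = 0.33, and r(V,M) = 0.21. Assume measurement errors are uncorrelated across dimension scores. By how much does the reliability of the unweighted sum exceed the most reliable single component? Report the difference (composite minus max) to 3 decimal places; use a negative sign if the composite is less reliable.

0.064

Var(sum) = 3 + 2.1 = 5.1; true-score variance = 2 + 2.1 = 4.1; composite reliability = 0.8039.
Max component reliability = 0.7400.
Difference = 0.8039 − 0.7400 = 0.064.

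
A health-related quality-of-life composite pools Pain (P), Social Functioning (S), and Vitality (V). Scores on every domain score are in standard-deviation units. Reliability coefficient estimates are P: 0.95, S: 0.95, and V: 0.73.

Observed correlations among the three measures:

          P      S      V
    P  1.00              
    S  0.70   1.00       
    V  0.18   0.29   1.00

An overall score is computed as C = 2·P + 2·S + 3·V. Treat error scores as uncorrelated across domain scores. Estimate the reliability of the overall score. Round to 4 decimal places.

Var(C) = 2² + 2² + 3² + 2·[4·0.70 + 6·0.18 + 6·0.29] = 17 + 11.24 = 28.24.
Because errors are independent across components, Cov(Tᵢ,Tⱼ) = Cov(Xᵢ,Xⱼ); the off-diagonal part of the true-score variance is the same as above.
True-score variance = [2²·0.95 + 2²·0.95 + 3²·0.73] + 11.24 = 14.17 + 11.24 = 25.41.
Reliability = 25.41 / 28.24 = 0.8998.

0.8998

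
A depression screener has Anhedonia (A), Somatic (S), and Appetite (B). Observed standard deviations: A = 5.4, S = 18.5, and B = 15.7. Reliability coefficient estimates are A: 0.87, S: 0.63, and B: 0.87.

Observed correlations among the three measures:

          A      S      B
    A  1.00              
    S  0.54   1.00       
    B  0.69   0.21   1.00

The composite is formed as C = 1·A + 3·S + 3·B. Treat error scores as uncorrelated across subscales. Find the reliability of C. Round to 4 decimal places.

Var(C) = 5.4² + 3²·18.5² + 3²·15.7² + 2·[3·5.4·18.5·0.54 + 3·5.4·15.7·0.69 + 9·18.5·15.7·0.21] = 5327.82 + 1772.57 = 7100.39.
Under uncorrelated errors the observed covariances equal the true-score covariances, so only the own-variance terms attenuate.
True-score variance = [5.4²·0.87 + 3²·18.5²·0.63 + 3²·15.7²·0.87] + 1772.57 = 3895.94 + 1772.57 = 5668.51.
Reliability = 5668.51 / 7100.39 = 0.7983.

0.7983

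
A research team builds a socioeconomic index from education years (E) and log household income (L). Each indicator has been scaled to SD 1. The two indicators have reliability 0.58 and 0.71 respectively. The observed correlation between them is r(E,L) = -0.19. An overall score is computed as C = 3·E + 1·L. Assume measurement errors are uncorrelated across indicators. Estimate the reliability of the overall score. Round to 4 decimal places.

0.5406

Var(C) = 3² + 1 + 2·[3·(-0.19)] = 10 − 1.14 = 8.86.
With uncorrelated errors the cross-covariances are all true-score covariance, so they carry over unchanged; only the diagonal terms shrink to ρᵢσᵢ².
True-score variance = [3²·0.58 + 0.71] − 1.14 = 5.93 − 1.14 = 4.79.
Reliability = 4.79 / 8.86 = 0.5406.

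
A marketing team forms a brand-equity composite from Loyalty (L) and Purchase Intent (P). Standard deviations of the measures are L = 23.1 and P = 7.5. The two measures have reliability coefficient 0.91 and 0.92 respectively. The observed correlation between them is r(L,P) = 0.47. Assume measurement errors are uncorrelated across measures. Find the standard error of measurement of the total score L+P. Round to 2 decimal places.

7.25

Var(total) = 589.86 + 162.855 = 752.715.
True-score variance = 537.335 + 162.855 = 700.19, so reliability = 0.9302.
Error variance = 752.715 − 700.19 = 52.5249; SEM = √52.5249 = 7.25.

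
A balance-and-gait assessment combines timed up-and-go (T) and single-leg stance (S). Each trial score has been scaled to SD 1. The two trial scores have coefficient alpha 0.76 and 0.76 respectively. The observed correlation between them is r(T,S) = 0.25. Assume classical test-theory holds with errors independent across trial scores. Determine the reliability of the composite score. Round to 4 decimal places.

0.8080

Var(T+S) = 2 + 2·[0.25] = 2 + 0.5 = 2.5.
With uncorrelated errors the cross-covariances are all true-score covariance, so they carry over unchanged; only the diagonal terms shrink to ρᵢσᵢ².
True-score variance = [0.76 + 0.76] + 0.5 = 1.52 + 0.5 = 2.02.
Reliability = 2.02 / 2.5 = 0.8080.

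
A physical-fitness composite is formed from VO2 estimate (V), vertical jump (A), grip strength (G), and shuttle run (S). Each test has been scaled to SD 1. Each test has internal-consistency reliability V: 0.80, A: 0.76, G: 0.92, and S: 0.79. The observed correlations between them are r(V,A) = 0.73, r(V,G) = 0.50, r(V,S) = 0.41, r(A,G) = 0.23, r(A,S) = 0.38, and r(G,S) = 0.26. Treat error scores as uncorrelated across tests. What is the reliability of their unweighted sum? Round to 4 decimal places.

Var(V+A+G+S) = 4 + 2·[0.73 + 0.50 + 0.41 + 0.23 + 0.38 + 0.26] = 4 + 5.02 = 9.02.
Under uncorrelated errors the observed covariances equal the true-score covariances, so only the own-variance terms attenuate.
True-score variance = [0.80 + 0.76 + 0.92 + 0.79] + 5.02 = 3.27 + 5.02 = 8.29.
Reliability = 8.29 / 9.02 = 0.9191.

0.9191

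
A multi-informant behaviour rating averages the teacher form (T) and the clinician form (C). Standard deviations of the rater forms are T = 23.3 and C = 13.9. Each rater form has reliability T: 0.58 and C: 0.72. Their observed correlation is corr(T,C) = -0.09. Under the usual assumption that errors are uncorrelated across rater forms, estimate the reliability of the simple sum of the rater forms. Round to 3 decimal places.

0.584

Var(T+C) = 23.3² + 13.9² + 2·[23.3·13.9·(-0.09)] = 736.1 − 58.2966 = 677.803.
Because errors are independent across components, Cov(Tᵢ,Tⱼ) = Cov(Xᵢ,Xⱼ); the off-diagonal part of the true-score variance is the same as above.
True-score variance = [23.3²·0.58 + 13.9²·0.72] − 58.2966 = 453.987 − 58.2966 = 395.691.
Reliability = 395.691 / 677.803 = 0.584.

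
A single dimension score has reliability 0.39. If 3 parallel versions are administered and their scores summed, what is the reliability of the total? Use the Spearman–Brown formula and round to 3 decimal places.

ρ_k = kρ / (1 + (k−1)ρ) = 3·0.39 / (1 + 2·0.39) = 1.170 / 1.780 = 0.657.

0.657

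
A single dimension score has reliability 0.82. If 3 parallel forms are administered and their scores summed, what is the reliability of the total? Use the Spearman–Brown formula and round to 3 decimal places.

0.932

ρ_k = kρ / (1 + (k−1)ρ) = 3·0.82 / (1 + 2·0.82) = 2.460 / 2.640 = 0.932.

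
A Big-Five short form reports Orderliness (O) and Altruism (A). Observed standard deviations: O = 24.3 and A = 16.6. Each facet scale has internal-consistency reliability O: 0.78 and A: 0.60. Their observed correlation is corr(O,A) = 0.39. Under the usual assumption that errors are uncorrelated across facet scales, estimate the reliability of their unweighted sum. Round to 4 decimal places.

0.7966

Var(O+A) = 24.3² + 16.6² + 2·[24.3·16.6·0.39] = 866.05 + 314.636 = 1180.69.
With uncorrelated errors the cross-covariances are all true-score covariance, so they carry over unchanged; only the diagonal terms shrink to ρᵢσᵢ².
True-score variance = [24.3²·0.78 + 16.6²·0.60] + 314.636 = 625.918 + 314.636 = 940.555.
Reliability = 940.555 / 1180.69 = 0.7966.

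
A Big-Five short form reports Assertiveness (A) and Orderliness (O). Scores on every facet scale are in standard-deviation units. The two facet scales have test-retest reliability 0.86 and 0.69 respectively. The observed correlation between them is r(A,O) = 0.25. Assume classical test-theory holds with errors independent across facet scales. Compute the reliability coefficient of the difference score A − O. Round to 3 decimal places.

0.700

Var(A−O) = 1 + 1 − 2·0.25 = 2 − 0.5 = 1.5.
Under uncorrelated errors the observed covariances equal the true-score covariances, so only the own-variance terms attenuate.
True-score variance = [0.86 + 0.69] − 0.5 = 1.55 − 0.5 = 1.05.
Reliability = 1.05 / 1.5 = 0.700.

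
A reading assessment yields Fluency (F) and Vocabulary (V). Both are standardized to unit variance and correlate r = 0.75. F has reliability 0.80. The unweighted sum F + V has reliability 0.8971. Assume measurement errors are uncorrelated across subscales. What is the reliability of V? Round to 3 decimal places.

Var(F+V) = 2 + 2·0.75 = 3.500.
True-score variance = ρ_F + ρ_V + 2·0.75, so 0.8971 = (0.80 + ρ_V + 1.50) / 3.500.
ρ_V = 0.8971·3.500 − 0.80 − 1.50 = 0.840.

0.840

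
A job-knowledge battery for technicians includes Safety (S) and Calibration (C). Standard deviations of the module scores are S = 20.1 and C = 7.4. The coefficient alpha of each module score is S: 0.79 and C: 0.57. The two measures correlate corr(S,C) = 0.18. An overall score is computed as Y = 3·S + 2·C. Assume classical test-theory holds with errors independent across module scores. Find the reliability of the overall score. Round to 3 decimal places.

0.795

Var(Y) = 3²·20.1² + 2²·7.4² + 2·[6·20.1·7.4·0.18] = 3855.13 + 321.278 = 4176.41.
Under uncorrelated errors the observed covariances equal the true-score covariances, so only the own-variance terms attenuate.
True-score variance = [3²·20.1²·0.79 + 2²·7.4²·0.57] + 321.278 = 2997.36 + 321.278 = 3318.64.
Reliability = 3318.64 / 4176.41 = 0.795.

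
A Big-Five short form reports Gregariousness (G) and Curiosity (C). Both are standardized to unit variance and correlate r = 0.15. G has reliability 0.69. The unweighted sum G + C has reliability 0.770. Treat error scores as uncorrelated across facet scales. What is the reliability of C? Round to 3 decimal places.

Var(G+C) = 2 + 2·0.15 = 2.300.
True-score variance = ρ_G + ρ_C + 2·0.15, so 0.770 = (0.69 + ρ_C + 0.30) / 2.300.
ρ_C = 0.770·2.300 − 0.69 − 0.30 = 0.781.

0.781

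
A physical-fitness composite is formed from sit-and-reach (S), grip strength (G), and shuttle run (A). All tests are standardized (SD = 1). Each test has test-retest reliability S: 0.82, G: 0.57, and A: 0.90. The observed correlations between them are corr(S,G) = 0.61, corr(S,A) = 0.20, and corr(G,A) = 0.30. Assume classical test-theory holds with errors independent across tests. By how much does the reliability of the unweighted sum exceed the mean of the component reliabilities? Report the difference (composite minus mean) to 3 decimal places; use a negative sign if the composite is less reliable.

0.101

Var(sum) = 3 + 2.22 = 5.22; true-score variance = 2.29 + 2.22 = 4.51; composite reliability = 0.8640.
Mean component reliability = 0.7633.
Difference = 0.8640 − 0.7633 = 0.101.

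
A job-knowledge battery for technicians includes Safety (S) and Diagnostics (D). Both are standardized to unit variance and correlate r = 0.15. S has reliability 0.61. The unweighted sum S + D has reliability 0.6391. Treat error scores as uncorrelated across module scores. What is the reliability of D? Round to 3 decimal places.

0.560

Var(S+D) = 2 + 2·0.15 = 2.300.
True-score variance = ρ_S + ρ_D + 2·0.15, so 0.6391 = (0.61 + ρ_D + 0.30) / 2.300.
ρ_D = 0.6391·2.300 − 0.61 − 0.30 = 0.560.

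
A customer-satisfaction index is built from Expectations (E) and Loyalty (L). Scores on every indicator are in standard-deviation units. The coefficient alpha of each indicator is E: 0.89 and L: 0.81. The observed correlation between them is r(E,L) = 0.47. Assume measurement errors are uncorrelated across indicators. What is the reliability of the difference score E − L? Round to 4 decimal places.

Var(E−L) = 1 + 1 − 2·0.47 = 2 − 0.94 = 1.06.
Because errors are independent across components, Cov(Tᵢ,Tⱼ) = Cov(Xᵢ,Xⱼ); the off-diagonal part of the true-score variance is the same as above.
True-score variance = [0.89 + 0.81] − 0.94 = 1.7 − 0.94 = 0.76.
Reliability = 0.76 / 1.06 = 0.7170.

0.7170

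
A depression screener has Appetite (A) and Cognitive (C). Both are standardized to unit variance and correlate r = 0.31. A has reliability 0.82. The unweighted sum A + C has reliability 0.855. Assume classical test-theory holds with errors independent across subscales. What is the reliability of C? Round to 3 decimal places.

0.800

Var(A+C) = 2 + 2·0.31 = 2.620.
True-score variance = ρ_A + ρ_C + 2·0.31, so 0.855 = (0.82 + ρ_C + 0.62) / 2.620.
ρ_C = 0.855·2.620 − 0.82 − 0.62 = 0.800.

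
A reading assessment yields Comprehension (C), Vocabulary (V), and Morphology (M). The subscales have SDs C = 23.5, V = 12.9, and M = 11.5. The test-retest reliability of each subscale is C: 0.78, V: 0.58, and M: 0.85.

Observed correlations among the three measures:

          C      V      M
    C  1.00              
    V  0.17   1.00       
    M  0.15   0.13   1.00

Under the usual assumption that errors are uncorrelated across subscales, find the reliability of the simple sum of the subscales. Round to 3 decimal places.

0.803

Var(C+V+M) = 23.5² + 12.9² + 11.5² + 2·[23.5·12.9·0.17 + 23.5·11.5·0.15 + 12.9·11.5·0.13] = 850.91 + 222.717 = 1073.63.
With uncorrelated errors the cross-covariances are all true-score covariance, so they carry over unchanged; only the diagonal terms shrink to ρᵢσᵢ².
True-score variance = [23.5²·0.78 + 12.9²·0.58 + 11.5²·0.85] + 222.717 = 639.685 + 222.717 = 862.402.
Reliability = 862.402 / 1073.63 = 0.803.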